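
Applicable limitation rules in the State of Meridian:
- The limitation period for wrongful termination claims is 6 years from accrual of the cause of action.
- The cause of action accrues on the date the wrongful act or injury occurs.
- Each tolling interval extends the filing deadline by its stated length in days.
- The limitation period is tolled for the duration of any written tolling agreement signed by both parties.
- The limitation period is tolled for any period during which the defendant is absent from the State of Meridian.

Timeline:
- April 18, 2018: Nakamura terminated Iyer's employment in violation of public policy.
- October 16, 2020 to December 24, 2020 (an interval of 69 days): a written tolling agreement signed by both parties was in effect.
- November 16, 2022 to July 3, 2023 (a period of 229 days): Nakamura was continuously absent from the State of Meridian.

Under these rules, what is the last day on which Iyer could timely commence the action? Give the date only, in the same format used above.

The limitation period began to run on April 18, 2018.
The untolled deadline — 6 years after April 18, 2018 — is April 18, 2024.
The period was tolled for 69 days by the written tolling agreement (October 16, 2020 to December 24, 2020), pushing the deadline to June 26, 2024.
Because the defendant's absence from the jurisdiction ran from November 16, 2022 to July 3, 2023, the deadline is extended by 229 days to February 10, 2025.

February 10, 2025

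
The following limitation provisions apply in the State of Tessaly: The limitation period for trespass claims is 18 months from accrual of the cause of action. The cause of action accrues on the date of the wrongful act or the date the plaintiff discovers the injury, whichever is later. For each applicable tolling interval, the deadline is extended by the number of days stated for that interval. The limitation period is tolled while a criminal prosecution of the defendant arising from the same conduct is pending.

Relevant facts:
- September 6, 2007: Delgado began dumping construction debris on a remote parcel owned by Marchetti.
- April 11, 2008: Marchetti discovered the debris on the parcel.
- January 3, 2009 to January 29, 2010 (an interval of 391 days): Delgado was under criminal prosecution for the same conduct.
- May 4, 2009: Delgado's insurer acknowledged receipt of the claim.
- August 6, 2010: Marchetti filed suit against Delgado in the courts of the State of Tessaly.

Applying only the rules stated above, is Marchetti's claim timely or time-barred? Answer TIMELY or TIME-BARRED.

Because discovery on April 11, 2008 post-dates the September 6, 2007 act, accrual under the later-of rule falls on April 11, 2008.
Adding the 18 months base period to April 11, 2008 gives a deadline of October 11, 2009, before any tolling.
The period was tolled for 391 days by the pending criminal prosecution (January 3, 2009 to January 29, 2010), pushing the deadline to November 6, 2010.
The other events in the timeline have no effect on the limitation period under the stated rules.
The August 6, 2010 filing precedes the November 6, 2010 deadline; the claim is timely.

TIMELY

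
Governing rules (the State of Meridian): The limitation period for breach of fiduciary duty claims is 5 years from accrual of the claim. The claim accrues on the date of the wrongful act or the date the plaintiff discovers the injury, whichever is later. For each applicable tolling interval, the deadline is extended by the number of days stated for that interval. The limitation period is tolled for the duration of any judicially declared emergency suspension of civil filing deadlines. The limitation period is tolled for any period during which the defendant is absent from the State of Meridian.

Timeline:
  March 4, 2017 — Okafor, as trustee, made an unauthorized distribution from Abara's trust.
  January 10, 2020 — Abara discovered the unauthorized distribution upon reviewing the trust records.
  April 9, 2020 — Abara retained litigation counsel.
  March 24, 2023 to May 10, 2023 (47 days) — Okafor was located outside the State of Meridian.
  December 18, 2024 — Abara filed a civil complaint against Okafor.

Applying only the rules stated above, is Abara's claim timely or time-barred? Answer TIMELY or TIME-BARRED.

TIMELY

The claim accrued on January 10, 2020 — the later of the March 4, 2017 act and the January 10, 2020 discovery.
5 years from January 10, 2020 is January 10, 2025.
The defendant's absence from the jurisdiction from March 24, 2023 to May 10, 2023 tolled the period for 47 days, extending the deadline to February 26, 2025.
The other events in the timeline have no effect on the limitation period under the stated rules.
The December 18, 2024 filing precedes the February 26, 2025 deadline; the claim is timely.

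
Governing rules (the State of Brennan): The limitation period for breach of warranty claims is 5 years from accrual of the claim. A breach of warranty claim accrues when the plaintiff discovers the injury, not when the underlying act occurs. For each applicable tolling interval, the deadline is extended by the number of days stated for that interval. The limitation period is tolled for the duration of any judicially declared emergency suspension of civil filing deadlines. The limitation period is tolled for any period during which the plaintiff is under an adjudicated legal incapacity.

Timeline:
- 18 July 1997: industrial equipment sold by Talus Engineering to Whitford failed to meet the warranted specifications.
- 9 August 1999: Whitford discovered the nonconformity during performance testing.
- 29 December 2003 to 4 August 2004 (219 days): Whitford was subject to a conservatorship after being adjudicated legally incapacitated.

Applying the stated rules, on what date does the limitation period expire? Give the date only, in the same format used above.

Accrual is tied to discovery, so the period began on 9 August 1999 rather than on 18 July 1997 when the act occurred.
5 years from 9 August 1999 is 9 August 2004.
The period was tolled for 219 days by the plaintiff's legal incapacity (29 December 2003 to 4 August 2004), pushing the deadline to 16 March 2005.

16 March 2005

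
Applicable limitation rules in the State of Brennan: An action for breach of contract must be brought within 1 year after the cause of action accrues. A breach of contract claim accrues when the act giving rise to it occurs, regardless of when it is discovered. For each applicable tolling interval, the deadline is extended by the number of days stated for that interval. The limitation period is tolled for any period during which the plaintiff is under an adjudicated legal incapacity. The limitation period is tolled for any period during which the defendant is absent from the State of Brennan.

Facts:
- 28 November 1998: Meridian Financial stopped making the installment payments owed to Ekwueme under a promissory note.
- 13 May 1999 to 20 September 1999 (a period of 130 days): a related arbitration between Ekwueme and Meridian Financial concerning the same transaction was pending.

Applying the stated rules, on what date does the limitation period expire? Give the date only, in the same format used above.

28 November 1999

The cause of action accrued on 28 November 1998, the date of the act.
The untolled deadline — 1 year after 28 November 1998 — is 28 November 1999.
The pending related arbitration from 13 May 1999 to 20 September 1999 does not toll the period, because no stated rule makes a pending arbitration a tolling event.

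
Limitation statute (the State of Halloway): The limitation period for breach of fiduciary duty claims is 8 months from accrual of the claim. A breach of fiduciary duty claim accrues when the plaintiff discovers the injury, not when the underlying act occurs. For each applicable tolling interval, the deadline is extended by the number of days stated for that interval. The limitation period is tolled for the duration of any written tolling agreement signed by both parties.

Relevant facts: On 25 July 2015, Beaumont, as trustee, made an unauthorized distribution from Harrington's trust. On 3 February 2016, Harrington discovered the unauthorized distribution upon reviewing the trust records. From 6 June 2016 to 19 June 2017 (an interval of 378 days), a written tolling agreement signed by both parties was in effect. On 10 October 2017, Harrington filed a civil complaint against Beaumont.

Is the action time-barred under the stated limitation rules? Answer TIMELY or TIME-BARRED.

TIMELY

The claim did not accrue until Harrington discovered the injury on 3 February 2016; the 25 July 2015 act date does not start the clock under the stated rule.
The untolled deadline — 8 months after 3 February 2016 — is 3 October 2016.
The period was tolled for 378 days by the written tolling agreement (6 June 2016 to 19 June 2017), pushing the deadline to 16 October 2017.
Harrington filed on 10 October 2017, before the 16 October 2017 deadline, so the action is timely.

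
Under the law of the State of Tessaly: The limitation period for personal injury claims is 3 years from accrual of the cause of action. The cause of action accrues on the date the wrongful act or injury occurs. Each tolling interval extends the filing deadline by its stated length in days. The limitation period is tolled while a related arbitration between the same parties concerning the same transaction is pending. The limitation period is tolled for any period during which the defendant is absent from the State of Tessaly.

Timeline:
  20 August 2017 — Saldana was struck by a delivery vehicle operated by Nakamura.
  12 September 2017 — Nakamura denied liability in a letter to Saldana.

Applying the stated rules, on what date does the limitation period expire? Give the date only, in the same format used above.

The cause of action accrued on 20 August 2017, the date of the act.
The untolled deadline — 3 years after 20 August 2017 — is 20 August 2020.
None of the other events listed affects the running of the period under the stated rules.

20 August 2020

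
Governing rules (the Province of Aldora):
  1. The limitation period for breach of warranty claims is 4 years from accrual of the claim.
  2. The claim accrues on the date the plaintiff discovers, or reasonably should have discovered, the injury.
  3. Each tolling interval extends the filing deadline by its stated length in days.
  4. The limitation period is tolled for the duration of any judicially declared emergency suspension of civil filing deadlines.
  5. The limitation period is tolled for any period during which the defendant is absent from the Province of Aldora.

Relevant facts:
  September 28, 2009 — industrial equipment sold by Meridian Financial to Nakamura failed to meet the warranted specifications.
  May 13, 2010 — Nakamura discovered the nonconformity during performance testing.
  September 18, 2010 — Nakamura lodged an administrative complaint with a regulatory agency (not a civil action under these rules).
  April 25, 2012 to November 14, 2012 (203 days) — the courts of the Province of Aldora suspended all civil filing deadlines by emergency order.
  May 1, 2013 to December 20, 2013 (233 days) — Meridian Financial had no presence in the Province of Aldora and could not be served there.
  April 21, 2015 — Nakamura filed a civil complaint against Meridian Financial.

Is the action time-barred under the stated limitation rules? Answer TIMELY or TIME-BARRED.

Under the discovery rule, the claim accrued on May 13, 2010, when Nakamura discovered the injury — not on the September 28, 2009 date of the underlying act.
The untolled deadline — 4 years after May 13, 2010 — is May 13, 2014.
Because the emergency suspension of filing deadlines ran from April 25, 2012 to November 14, 2012, the deadline is extended by 203 days to December 2, 2014.
The period was tolled for 233 days by the defendant's absence from the jurisdiction (May 1, 2013 to December 20, 2013), pushing the deadline to July 23, 2015.
The other events in the timeline have no effect on the limitation period under the stated rules.
Nakamura filed on April 21, 2015, before the July 23, 2015 deadline, so the action is timely.

TIMELY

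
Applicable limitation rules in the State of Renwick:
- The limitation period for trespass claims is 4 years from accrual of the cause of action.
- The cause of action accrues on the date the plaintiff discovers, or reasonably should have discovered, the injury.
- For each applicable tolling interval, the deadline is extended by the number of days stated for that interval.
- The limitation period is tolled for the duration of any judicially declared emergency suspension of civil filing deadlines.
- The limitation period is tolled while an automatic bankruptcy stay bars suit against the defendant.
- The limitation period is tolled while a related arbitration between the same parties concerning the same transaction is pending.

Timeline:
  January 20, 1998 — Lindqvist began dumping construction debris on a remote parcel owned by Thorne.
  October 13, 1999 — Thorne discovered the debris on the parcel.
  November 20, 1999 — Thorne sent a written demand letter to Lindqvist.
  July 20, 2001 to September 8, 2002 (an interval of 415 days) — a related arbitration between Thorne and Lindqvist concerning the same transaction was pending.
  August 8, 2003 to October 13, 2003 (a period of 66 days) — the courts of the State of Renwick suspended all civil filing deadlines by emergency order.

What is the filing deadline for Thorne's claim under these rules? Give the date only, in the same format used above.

February 5, 2005

Accrual is tied to discovery, so the period began on October 13, 1999 rather than on January 20, 1998 when the act occurred.
Adding the 4 years base period to October 13, 1999 gives a deadline of October 13, 2003, before any tolling.
The period was tolled for 415 days by the pending related arbitration (July 20, 2001 to September 8, 2002), pushing the deadline to December 1, 2004.
The emergency suspension of filing deadlines from August 8, 2003 to October 13, 2003 tolled the period for 66 days, extending the deadline to February 5, 2005.
None of the other events listed affects the running of the period under the stated rules.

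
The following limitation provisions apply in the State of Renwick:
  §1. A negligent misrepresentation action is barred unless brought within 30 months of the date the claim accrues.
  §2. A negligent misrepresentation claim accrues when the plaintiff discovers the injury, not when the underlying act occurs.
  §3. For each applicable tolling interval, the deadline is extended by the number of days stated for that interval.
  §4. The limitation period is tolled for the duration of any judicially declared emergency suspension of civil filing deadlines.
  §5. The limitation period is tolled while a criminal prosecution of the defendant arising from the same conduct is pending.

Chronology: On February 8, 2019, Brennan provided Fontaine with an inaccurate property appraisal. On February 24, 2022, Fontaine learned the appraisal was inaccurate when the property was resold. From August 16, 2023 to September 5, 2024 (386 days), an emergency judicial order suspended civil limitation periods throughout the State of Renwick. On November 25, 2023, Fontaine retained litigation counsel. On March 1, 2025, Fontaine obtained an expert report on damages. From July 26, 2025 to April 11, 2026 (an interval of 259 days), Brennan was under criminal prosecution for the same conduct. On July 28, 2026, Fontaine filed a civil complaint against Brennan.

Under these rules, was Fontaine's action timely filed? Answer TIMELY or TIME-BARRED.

TIME-BARRED

Under the discovery rule, the claim accrued on February 24, 2022, when Fontaine discovered the injury — not on the February 8, 2019 date of the underlying act.
Adding the 30 months base period to February 24, 2022 gives a deadline of August 24, 2024, before any tolling.
Because the emergency suspension of filing deadlines ran from August 16, 2023 to September 5, 2024, the deadline is extended by 386 days to September 14, 2025.
The period was tolled for 259 days by the pending criminal prosecution (July 26, 2025 to April 11, 2026), pushing the deadline to May 31, 2026.
The other events in the timeline have no effect on the limitation period under the stated rules.
The July 28, 2026 filing falls after the May 31, 2026 deadline; the claim is time-barred.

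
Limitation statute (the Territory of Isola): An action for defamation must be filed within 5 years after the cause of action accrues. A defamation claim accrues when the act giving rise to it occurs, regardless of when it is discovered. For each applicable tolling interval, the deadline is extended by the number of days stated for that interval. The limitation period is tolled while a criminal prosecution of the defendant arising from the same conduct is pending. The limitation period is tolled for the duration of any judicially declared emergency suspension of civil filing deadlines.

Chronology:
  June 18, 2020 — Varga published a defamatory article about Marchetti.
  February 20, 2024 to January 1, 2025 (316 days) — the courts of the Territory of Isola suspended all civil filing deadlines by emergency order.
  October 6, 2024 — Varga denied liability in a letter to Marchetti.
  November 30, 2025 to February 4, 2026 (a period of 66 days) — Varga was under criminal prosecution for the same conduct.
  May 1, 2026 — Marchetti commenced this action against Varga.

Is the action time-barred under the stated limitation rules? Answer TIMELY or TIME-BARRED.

TIMELY

The cause of action accrued on June 18, 2020, the date of the act.
Adding the 5 years base period to June 18, 2020 gives a deadline of June 18, 2025, before any tolling.
The period was tolled for 316 days by the emergency suspension of filing deadlines (February 20, 2024 to January 1, 2025), pushing the deadline to April 30, 2026.
The period was tolled for 66 days by the pending criminal prosecution (November 30, 2025 to February 4, 2026), pushing the deadline to July 5, 2026.
Nothing else in the chronology tolls or restarts the period.
The May 1, 2026 filing precedes the July 5, 2026 deadline; the claim is timely.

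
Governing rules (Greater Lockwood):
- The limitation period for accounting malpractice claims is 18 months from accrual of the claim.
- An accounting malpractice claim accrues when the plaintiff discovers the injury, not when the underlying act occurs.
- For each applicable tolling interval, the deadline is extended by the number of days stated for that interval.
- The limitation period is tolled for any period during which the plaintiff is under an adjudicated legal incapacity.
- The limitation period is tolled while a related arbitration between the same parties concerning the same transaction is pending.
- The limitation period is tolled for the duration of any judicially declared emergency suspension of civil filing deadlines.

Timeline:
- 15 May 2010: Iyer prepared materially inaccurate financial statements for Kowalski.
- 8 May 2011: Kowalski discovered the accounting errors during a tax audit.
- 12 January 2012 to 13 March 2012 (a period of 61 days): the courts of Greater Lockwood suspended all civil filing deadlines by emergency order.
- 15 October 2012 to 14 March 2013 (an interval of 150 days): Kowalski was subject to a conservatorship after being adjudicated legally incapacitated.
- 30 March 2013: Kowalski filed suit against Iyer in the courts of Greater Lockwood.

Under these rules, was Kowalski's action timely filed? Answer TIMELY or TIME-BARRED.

Accrual is tied to discovery, so the period began on 8 May 2011 rather than on 15 May 2010 when the act occurred.
18 months from 8 May 2011 is 8 November 2012.
The period was tolled for 61 days by the emergency suspension of filing deadlines (12 January 2012 to 13 March 2012), pushing the deadline to 8 January 2013.
The period was tolled for 150 days by the plaintiff's legal incapacity (15 October 2012 to 14 March 2013), pushing the deadline to 7 June 2013.
Kowalski filed on 30 March 2013, before the 7 June 2013 deadline, so the action is timely.

TIMELY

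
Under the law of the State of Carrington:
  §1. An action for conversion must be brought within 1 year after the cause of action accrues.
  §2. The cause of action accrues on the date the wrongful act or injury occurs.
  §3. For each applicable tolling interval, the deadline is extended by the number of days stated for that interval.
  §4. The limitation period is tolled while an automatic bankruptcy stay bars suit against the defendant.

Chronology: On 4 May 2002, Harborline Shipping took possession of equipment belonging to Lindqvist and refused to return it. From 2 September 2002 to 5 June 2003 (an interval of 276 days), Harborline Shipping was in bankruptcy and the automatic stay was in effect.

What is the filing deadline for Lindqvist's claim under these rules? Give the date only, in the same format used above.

4 February 2004

The limitation period began to run on 4 May 2002.
The untolled deadline — 1 year after 4 May 2002 — is 4 May 2003.
The period was tolled for 276 days by the automatic bankruptcy stay (2 September 2002 to 5 June 2003), pushing the deadline to 4 February 2004.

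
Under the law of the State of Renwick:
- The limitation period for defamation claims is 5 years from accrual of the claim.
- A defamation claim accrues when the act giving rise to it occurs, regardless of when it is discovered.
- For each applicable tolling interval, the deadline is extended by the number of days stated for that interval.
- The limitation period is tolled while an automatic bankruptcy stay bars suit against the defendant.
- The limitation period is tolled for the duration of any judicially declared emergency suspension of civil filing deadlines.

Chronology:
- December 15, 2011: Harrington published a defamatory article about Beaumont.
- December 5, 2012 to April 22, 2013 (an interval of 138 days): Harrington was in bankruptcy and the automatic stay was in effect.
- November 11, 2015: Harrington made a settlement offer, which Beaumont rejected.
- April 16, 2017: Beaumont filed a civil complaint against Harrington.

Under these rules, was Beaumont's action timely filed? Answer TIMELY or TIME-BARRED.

TIMELY

The limitation period began to run on December 15, 2011.
5 years from December 15, 2011 is December 15, 2016.
The period was tolled for 138 days by the automatic bankruptcy stay (December 5, 2012 to April 22, 2013), pushing the deadline to May 2, 2017.
None of the other events listed affects the running of the period under the stated rules.
Filing on April 16, 2017 beat the May 2, 2017 deadline — the action is timely.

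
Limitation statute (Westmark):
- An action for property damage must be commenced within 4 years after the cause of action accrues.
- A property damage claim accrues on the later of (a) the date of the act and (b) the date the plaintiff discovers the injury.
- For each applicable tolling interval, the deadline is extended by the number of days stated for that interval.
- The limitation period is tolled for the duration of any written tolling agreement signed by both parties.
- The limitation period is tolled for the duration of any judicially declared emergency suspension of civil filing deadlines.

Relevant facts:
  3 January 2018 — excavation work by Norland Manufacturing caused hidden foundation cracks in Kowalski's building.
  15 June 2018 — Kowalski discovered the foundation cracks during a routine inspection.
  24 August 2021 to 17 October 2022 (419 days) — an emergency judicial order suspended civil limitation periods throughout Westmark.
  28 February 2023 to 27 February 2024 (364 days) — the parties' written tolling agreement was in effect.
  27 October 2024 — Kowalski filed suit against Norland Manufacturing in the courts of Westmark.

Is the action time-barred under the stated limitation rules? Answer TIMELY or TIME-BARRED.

TIME-BARRED

Taking the later of the act (3 January 2018) and discovery (15 June 2018), the claim accrued on 15 June 2018.
The untolled deadline — 4 years after 15 June 2018 — is 15 June 2022.
The period was tolled for 419 days by the emergency suspension of filing deadlines (24 August 2021 to 17 October 2022), pushing the deadline to 8 August 2023.
The written tolling agreement from 28 February 2023 to 27 February 2024 tolled the period for 364 days, extending the deadline to 6 August 2024.
Kowalski filed on 27 October 2024, after the 6 August 2024 deadline, so the action is time-barred.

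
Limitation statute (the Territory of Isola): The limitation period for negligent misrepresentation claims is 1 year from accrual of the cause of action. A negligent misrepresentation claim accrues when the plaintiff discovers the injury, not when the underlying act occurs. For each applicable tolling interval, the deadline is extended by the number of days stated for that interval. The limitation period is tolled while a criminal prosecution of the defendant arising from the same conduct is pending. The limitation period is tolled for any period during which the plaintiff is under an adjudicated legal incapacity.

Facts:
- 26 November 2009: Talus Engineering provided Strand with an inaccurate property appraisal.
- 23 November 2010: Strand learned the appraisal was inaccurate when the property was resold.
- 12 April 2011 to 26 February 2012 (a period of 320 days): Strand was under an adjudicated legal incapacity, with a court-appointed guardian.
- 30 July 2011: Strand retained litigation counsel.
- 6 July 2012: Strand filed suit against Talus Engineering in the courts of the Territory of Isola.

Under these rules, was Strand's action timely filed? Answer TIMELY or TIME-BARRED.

TIMELY

Accrual is tied to discovery, so the period began on 23 November 2010 rather than on 26 November 2009 when the act occurred.
1 year from 23 November 2010 is 23 November 2011.
The plaintiff's legal incapacity from 12 April 2011 to 26 February 2012 tolled the period for 320 days, extending the deadline to 8 October 2012.
Nothing else in the chronology tolls or restarts the period.
The 6 July 2012 filing precedes the 8 October 2012 deadline; the claim is timely.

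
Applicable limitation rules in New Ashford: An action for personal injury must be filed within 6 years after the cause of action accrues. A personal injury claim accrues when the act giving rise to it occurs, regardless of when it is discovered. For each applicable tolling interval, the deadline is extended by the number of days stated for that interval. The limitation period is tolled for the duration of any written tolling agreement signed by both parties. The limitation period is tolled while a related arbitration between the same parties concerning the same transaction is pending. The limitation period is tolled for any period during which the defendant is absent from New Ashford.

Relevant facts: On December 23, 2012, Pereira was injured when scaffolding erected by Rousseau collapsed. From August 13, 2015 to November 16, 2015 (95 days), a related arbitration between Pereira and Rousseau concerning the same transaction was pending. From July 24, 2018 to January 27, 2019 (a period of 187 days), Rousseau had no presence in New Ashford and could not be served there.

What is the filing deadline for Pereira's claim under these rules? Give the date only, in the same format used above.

October 1, 2019

The claim accrued on December 23, 2012, when the wrongful act occurred.
The untolled deadline — 6 years after December 23, 2012 — is December 23, 2018.
The pending related arbitration from August 13, 2015 to November 16, 2015 tolled the period for 95 days, extending the deadline to March 28, 2019.
The defendant's absence from the jurisdiction from July 24, 2018 to January 27, 2019 tolled the period for 187 days, extending the deadline to October 1, 2019.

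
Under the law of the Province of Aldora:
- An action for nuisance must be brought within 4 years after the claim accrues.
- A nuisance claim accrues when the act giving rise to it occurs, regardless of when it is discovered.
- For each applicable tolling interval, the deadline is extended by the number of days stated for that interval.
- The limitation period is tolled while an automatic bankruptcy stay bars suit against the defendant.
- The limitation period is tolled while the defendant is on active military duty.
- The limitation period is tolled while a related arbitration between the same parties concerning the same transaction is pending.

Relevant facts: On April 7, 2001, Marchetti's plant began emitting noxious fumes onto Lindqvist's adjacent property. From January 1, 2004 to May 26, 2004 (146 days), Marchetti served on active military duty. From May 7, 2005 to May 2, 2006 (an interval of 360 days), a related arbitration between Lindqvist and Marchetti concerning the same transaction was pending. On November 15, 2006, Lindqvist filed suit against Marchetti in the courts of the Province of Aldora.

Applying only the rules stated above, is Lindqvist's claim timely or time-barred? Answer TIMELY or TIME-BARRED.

The limitation period began to run on April 7, 2001.
The untolled deadline — 4 years after April 7, 2001 — is April 7, 2005.
Because the defendant's active military service ran from January 1, 2004 to May 26, 2004, the deadline is extended by 146 days to August 31, 2005.
Because the pending related arbitration ran from May 7, 2005 to May 2, 2006, the deadline is extended by 360 days to August 26, 2006.
The November 15, 2006 filing falls after the August 26, 2006 deadline; the claim is time-barred.

TIME-BARRED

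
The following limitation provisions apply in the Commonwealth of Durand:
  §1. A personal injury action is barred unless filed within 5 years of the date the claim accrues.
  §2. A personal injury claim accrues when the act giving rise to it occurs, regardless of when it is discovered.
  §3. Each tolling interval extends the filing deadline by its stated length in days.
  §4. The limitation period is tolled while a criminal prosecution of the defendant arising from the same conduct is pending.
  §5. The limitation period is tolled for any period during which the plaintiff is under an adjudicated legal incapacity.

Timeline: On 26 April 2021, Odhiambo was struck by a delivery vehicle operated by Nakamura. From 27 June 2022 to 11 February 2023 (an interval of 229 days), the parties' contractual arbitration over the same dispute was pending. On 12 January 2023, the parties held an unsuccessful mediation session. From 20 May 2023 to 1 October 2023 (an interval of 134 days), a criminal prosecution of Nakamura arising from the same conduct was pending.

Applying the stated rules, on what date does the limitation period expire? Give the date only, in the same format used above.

7 September 2026

The claim accrued on 26 April 2021, when the wrongful act occurred.
Adding the 5 years base period to 26 April 2021 gives a deadline of 26 April 2026, before any tolling.
The pending criminal prosecution from 20 May 2023 to 1 October 2023 tolled the period for 134 days, extending the deadline to 7 September 2026.
The pending related arbitration from 27 June 2022 to 11 February 2023 does not toll the period, because no stated rule makes a pending arbitration a tolling event.
The other events in the timeline have no effect on the limitation period under the stated rules.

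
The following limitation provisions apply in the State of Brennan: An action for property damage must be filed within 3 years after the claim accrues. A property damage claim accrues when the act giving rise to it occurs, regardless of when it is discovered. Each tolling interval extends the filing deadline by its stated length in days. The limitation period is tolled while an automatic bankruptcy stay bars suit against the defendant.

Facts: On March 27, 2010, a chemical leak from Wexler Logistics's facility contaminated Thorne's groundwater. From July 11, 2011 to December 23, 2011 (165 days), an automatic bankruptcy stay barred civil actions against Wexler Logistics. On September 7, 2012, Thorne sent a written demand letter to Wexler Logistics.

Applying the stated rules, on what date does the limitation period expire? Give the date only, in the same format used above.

September 8, 2013

The limitation period began to run on March 27, 2010.
Adding the 3 years base period to March 27, 2010 gives a deadline of March 27, 2013, before any tolling.
The period was tolled for 165 days by the automatic bankruptcy stay (July 11, 2011 to December 23, 2011), pushing the deadline to September 8, 2013.
The other events in the timeline have no effect on the limitation period under the stated rules.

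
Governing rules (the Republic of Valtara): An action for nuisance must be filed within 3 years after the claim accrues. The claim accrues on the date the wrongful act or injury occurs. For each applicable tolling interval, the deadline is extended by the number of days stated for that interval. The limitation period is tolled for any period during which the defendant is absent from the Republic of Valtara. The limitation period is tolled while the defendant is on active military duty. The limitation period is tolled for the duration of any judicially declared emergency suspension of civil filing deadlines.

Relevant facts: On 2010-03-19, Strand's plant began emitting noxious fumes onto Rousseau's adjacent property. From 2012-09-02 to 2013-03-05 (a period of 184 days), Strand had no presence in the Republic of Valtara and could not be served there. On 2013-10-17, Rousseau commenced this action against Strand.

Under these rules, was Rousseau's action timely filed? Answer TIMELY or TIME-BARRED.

TIME-BARRED

The claim accrued on 2010-03-19, when the wrongful act occurred.
Adding the 3 years base period to 2010-03-19 gives a deadline of 2013-03-19, before any tolling.
The defendant's absence from the jurisdiction from 2012-09-02 to 2013-03-05 tolled the period for 184 days, extending the deadline to 2013-09-19.
The 2013-10-17 filing falls after the 2013-09-19 deadline; the claim is time-barred.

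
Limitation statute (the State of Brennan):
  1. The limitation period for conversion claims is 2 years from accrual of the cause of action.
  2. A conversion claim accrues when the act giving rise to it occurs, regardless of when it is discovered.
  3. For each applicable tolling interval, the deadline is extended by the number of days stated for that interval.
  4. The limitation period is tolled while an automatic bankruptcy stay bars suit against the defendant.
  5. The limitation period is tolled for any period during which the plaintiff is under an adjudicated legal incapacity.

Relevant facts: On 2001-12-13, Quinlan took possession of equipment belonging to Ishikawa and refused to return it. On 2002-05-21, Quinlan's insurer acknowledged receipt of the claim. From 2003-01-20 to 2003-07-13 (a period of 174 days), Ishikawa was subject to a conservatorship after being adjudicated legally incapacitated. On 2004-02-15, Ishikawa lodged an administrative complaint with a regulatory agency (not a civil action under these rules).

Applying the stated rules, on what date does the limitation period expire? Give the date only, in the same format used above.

2004-06-04

The cause of action accrued on 2001-12-13, the date of the act.
Adding the 2 years base period to 2001-12-13 gives a deadline of 2003-12-13, before any tolling.
The plaintiff's legal incapacity from 2003-01-20 to 2003-07-13 tolled the period for 174 days, extending the deadline to 2004-06-04.
The other events in the timeline have no effect on the limitation period under the stated rules.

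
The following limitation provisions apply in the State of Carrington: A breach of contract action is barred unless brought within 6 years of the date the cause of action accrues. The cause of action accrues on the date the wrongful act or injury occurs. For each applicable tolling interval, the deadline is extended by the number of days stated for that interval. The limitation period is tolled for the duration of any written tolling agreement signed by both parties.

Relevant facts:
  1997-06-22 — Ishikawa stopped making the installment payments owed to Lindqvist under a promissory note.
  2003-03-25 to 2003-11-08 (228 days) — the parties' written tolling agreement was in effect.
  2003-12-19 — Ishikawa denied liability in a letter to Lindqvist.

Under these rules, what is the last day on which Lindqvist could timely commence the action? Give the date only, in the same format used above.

The limitation period began to run on 1997-06-22.
The untolled deadline — 6 years after 1997-06-22 — is 2003-06-22.
The period was tolled for 228 days by the written tolling agreement (2003-03-25 to 2003-11-08), pushing the deadline to 2004-02-05.
Nothing else in the chronology tolls or restarts the period.

2004-02-05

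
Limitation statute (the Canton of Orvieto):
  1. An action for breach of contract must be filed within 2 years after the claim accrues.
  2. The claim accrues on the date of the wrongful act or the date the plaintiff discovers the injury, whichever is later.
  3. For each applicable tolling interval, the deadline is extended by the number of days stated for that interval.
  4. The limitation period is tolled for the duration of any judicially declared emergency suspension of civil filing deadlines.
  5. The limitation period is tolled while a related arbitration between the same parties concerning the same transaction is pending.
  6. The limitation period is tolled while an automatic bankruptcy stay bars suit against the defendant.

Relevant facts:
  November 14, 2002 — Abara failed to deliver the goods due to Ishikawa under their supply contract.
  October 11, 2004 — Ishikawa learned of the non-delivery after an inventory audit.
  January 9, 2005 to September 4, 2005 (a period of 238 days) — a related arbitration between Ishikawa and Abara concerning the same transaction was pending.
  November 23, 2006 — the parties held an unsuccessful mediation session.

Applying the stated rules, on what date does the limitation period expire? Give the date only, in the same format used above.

June 6, 2007

The claim accrued on October 11, 2004 — the later of the November 14, 2002 act and the October 11, 2004 discovery.
Adding the 2 years base period to October 11, 2004 gives a deadline of October 11, 2006, before any tolling.
The pending related arbitration from January 9, 2005 to September 4, 2005 tolled the period for 238 days, extending the deadline to June 6, 2007.
Nothing else in the chronology tolls or restarts the period.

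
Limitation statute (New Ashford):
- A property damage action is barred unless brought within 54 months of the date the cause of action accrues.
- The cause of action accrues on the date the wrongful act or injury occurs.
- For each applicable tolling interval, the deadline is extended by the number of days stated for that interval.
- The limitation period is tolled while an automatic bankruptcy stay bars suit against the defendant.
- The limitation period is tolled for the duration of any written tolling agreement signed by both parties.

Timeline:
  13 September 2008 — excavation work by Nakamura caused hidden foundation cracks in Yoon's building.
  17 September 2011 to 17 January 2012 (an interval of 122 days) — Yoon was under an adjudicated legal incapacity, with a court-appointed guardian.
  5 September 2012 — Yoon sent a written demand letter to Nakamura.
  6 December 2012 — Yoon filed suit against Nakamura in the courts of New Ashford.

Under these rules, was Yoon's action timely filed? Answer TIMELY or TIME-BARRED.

TIMELY

The claim accrued on 13 September 2008, when the wrongful act occurred.
The untolled deadline — 54 months after 13 September 2008 — is 13 March 2013.
No stated provision tolls the period for the plaintiff's incapacity, so the interval from 17 September 2011 to 17 January 2012 has no effect on the deadline.
None of the other events listed affects the running of the period under the stated rules.
The 6 December 2012 filing precedes the 13 March 2013 deadline; the claim is timely.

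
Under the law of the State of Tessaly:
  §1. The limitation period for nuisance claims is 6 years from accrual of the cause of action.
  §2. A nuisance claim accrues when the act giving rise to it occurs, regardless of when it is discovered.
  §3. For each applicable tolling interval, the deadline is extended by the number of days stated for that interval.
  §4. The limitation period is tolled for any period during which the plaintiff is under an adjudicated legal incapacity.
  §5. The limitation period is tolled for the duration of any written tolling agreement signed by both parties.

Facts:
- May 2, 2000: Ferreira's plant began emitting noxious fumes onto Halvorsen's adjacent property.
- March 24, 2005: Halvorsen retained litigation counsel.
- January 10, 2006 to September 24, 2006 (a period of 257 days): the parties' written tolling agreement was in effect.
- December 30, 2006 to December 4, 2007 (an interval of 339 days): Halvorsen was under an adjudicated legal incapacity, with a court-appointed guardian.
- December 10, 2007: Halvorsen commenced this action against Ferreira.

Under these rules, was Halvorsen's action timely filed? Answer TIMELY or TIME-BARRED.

The cause of action accrued on May 2, 2000, the date of the act.
The untolled deadline — 6 years after May 2, 2000 — is May 2, 2006.
Because the written tolling agreement ran from January 10, 2006 to September 24, 2006, the deadline is extended by 257 days to January 14, 2007.
The plaintiff's legal incapacity from December 30, 2006 to December 4, 2007 tolled the period for 339 days, extending the deadline to December 19, 2007.
The other events in the timeline have no effect on the limitation period under the stated rules.
Halvorsen filed on December 10, 2007, before the December 19, 2007 deadline, so the action is timely.

TIMELY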